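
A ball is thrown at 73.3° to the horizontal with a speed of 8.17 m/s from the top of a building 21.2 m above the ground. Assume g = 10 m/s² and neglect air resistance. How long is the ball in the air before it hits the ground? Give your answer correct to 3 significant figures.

Vertical component: v_y = 8.17 sin 73.3° = 7.825 m/s.
Taking up as positive with launch at y = 21.2 m, landing at y = 0: 0 = 21.2 + 7.825 t − ½(10) t².
Solving 5.000 t² − 7.825 t − 21.2 = 0 gives t = [7.825 + √(7.825² + 4·5.000·21.2)] / 10.00 = 2.99 s.

2.99 s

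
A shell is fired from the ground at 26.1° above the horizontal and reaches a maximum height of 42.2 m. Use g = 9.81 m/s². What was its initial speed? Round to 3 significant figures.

At maximum height v_y = 0, so (v₀ sin θ)² = 2 g H.
v₀ sin 26.1° = √(2 × 9.81 × 42.2) = 28.77 m/s.
v₀ = 28.77 / sin 26.1° = 28.77 / 0.4399 = 65.4 m/s.

65.4 m/s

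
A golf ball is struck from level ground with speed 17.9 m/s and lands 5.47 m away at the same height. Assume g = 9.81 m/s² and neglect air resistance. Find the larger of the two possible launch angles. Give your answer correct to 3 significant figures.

85.2°

Level-ground range: R = v₀² sin(2θ)/g ⇒ sin 2θ = R g / v₀² = 5.47×9.81/17.9² = 0.1675.
2θ = arcsin(0.1675) = 9.642° or 180° − 9.642° = 170.358°.
So θ = 4.82° or θ = 85.2°.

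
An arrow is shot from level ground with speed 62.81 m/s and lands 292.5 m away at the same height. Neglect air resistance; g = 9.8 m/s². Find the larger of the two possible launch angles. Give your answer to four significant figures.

Level-ground range: R = v₀² sin(2θ)/g ⇒ sin 2θ = R g / v₀² = 292.5×9.8/62.81² = 0.7266.
2θ = arcsin(0.7266) = 46.602° or 180° − 46.602° = 133.398°.
So θ = 23.30° or θ = 66.70°.

66.70°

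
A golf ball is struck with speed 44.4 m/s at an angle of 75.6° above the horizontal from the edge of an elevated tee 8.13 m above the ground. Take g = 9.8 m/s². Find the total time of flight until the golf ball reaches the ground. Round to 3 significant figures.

8.96 s

Vertical component: v_y = 44.4 sin 75.6° = 43.01 m/s.
Taking up as positive with launch at y = 8.13 m, landing at y = 0: 0 = 8.13 + 43.01 t − ½(9.8) t².
Solving 4.900 t² − 43.01 t − 8.13 = 0 gives t = [43.01 + √(43.01² + 4·4.900·8.13)] / 9.800 = 8.96 s.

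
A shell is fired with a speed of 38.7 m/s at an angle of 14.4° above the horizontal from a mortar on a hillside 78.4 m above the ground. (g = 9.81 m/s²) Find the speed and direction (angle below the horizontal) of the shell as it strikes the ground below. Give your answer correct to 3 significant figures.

55.1 m/s at 47.1° below the horizontal

v_x = 38.7 cos 14.4° = 37.48 m/s (constant).
|v_y| at impact = √((9.624)² + 2×9.81×78.4) = 40.38 m/s.
Speed = √(37.48² + 40.38²) = 55.1 m/s; angle = arctan(40.38/37.48) = 47.1° below horizontal.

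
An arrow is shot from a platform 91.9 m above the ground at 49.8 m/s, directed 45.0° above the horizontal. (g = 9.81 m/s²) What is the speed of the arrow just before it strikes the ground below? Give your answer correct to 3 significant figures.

65.4 m/s

v_x = 49.8 cos 45.0° = 35.21 m/s is unchanged throughout.
For the vertical component, v_y² = v_y0² + 2 g h = (35.21)² + 2×9.81×91.9 = 3043, so |v_y| = 55.16 m/s.
Impact speed = √(v_x² + v_y²) = √(1240 + 3043) = 65.4 m/s.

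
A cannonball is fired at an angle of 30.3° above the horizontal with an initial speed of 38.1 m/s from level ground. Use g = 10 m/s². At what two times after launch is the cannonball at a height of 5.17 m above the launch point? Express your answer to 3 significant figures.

v_y0 = 38.1 sin 30.3° = 19.22 m/s.
Set y = v_y0 t − ½ g t² = 5.17: 5.000 t² − 19.22 t + 5.17 = 0.
t = [19.22 ± √(369.4 − 103.4)] / 10 = (19.22 ± 16.31) / 10, giving t = 0.291 s or t = 3.55 s.
So the cannonball is at 5.17 m at t = 0.291 s (rising) and t = 3.55 s (falling).

0.291 s and 3.55 s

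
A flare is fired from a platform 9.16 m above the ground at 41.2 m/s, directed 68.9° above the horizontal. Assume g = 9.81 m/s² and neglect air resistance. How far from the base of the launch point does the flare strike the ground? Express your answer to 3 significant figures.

120 m

Components: v_x = 41.2 cos 68.9° = 14.83 m/s, v_y = 41.2 sin 68.9° = 38.44 m/s.
Vertical: 0 = 9.16 + 38.44 t − ½(9.81) t² ⇒ 4.905 t² − 38.44 t − 9.16 = 0.
t = [38.44 + √(1478 + 179.7)] / 9.810 = 8.069 s.
Horizontal: R = v_x · t = 14.83 × 8.069 = 120 m.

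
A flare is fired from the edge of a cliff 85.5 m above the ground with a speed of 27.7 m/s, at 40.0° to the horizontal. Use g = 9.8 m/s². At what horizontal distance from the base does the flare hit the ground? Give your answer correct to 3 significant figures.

135 m

Components: v_x = 27.7 cos 40.0° = 21.22 m/s, v_y = 27.7 sin 40.0° = 17.81 m/s.
Vertical: 0 = 85.5 + 17.81 t − ½(9.8) t² ⇒ 4.900 t² − 17.81 t − 85.5 = 0.
t = [17.81 + √(317.2 + 1676)] / 9.800 = 6.373 s.
Horizontal: R = v_x · t = 21.22 × 6.373 = 135 m.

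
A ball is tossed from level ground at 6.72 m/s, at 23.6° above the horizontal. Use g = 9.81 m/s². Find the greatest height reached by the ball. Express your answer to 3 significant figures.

0.369 m

Vertical component of launch velocity: v_y = 6.72 sin 23.6° = 2.690 m/s.
At the highest point the vertical velocity is zero, so v_y² = 2 g h_max.
h_max = (2.690)² / (2 × 9.81) = 7.236 / 19.62 = 0.369 m.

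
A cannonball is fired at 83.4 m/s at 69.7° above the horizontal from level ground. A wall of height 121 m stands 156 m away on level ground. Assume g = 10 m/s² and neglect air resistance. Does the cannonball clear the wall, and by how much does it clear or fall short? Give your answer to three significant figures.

v_x = 83.4 cos 69.7° = 28.93 m/s; v_y0 = 83.4 sin 69.7° = 78.22 m/s.
Time to reach the wall: t = 156 / 28.93 = 5.392 s.
Height at that point: y = 78.22×5.392 − 5.000×5.392² = 276.4 m.
That is 276.4 − 121 = 155 m above the top of the wall, so the cannonball clears it.

Yes — it clears the wall by 155 m.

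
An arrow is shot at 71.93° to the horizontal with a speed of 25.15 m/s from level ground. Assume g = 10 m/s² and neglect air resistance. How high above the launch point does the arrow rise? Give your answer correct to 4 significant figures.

28.58 m

Vertical component of launch velocity: v_y = 25.15 sin 71.93° = 23.910 m/s.
At the highest point the vertical velocity is zero, so v_y² = 2 g h_max.
h_max = (23.910)² / (2 × 10) = 571.69 / 20.00 = 28.58 m.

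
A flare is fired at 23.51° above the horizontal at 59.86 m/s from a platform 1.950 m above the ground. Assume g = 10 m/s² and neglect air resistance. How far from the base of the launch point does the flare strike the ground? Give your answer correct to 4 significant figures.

Components: v_x = 59.86 cos 23.51° = 54.891 m/s, v_y = 59.86 sin 23.51° = 23.879 m/s.
Vertical: 0 = 1.950 + 23.879 t − ½(10) t² ⇒ 5.000 t² − 23.879 t − 1.950 = 0.
t = [23.879 + √(570.21 + 39.000)] / 10.00 = 4.8561 s.
Horizontal: R = v_x · t = 54.891 × 4.8561 = 266.6 m.

266.6 m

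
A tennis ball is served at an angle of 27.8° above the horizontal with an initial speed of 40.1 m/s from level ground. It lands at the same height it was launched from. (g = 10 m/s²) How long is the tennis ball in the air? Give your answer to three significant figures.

Vertical component: v_y = 40.1 sin 27.8° = 18.70 m/s.
For a projectile landing at launch height, time of flight is t = 2 v_y / g = 2 × 18.70 / 10 = 3.74 s.

3.74 s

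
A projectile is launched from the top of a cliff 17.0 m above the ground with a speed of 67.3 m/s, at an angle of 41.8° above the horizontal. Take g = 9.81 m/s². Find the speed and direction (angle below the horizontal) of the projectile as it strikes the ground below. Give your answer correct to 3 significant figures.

v_x = 67.3 cos 41.8° = 50.17 m/s (constant).
|v_y| at impact = √((44.86)² + 2×9.81×17.0) = 48.44 m/s.
Speed = √(50.17² + 48.44²) = 69.7 m/s; angle = arctan(48.44/50.17) = 44.0° below horizontal.

69.7 m/s at 44.0° below the horizontal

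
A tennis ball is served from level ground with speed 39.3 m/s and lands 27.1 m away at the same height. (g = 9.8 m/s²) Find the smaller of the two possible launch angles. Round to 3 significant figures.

Level-ground range: R = v₀² sin(2θ)/g ⇒ sin 2θ = R g / v₀² = 27.1×9.8/39.3² = 0.1720.
2θ = arcsin(0.1720) = 9.904° or 180° − 9.904° = 170.096°.
So θ = 4.95° or θ = 85.0°.

4.95°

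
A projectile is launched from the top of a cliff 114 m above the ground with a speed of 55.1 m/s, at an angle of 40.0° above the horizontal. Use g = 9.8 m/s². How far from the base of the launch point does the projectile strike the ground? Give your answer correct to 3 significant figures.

Components: v_x = 55.1 cos 40.0° = 42.21 m/s, v_y = 55.1 sin 40.0° = 35.42 m/s.
Vertical: 0 = 114 + 35.42 t − ½(9.8) t² ⇒ 4.900 t² − 35.42 t − 114 = 0.
t = [35.42 + √(1255 + 2234)] / 9.800 = 9.642 s.
Horizontal: R = v_x · t = 42.21 × 9.642 = 407 m.

407 m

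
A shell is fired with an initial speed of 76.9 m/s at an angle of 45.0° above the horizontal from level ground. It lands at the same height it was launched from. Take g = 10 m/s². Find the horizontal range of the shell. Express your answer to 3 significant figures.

For level ground, R = v₀² sin(2θ) / g.
sin(2 × 45.0°) = sin 90.00° = 1.000.
R = (76.9)² × 1.000 / 10 = 591 m.

591 m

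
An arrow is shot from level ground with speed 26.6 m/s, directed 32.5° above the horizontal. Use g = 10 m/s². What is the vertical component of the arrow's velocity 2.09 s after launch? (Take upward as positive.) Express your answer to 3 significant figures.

Initial vertical component: v_y0 = 26.6 sin 32.5° = 14.29 m/s.
v_y(t) = v_y0 − g t = 14.29 − 10 × 2.09 = -6.61 m/s.

-6.61 m/s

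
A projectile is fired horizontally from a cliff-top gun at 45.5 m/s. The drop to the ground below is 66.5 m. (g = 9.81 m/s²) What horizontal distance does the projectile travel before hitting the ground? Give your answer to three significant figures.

Initial vertical velocity is zero, so the fall time comes from h = ½ g t²: t = √(2 × 66.5 / 9.81) = 3.682 s.
Horizontal motion is uniform at 45.5 m/s, so x = 45.5 × 3.682 = 168 m.

168 m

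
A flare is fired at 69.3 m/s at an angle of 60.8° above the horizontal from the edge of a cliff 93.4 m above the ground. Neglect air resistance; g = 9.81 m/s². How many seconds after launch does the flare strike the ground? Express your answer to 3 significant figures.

13.7 s

Vertical component: v_y = 69.3 sin 60.8° = 60.49 m/s.
Taking up as positive with launch at y = 93.4 m, landing at y = 0: 0 = 93.4 + 60.49 t − ½(9.81) t².
Solving 4.905 t² − 60.49 t − 93.4 = 0 gives t = [60.49 + √(60.49² + 4·4.905·93.4)] / 9.810 = 13.7 s.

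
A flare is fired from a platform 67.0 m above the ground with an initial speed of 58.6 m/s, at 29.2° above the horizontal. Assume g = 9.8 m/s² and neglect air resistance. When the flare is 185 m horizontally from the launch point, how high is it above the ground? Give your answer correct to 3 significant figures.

106 m

v_x = 58.6 cos 29.2° = 51.15 m/s, v_y0 = 58.6 sin 29.2° = 28.59 m/s.
Time to reach x = 185 m: t = x / v_x = 185 / 51.15 = 3.617 s.
y = 67.0 + v_y0 t − ½ g t² = 67.0 + 28.59×3.617 − 4.900×3.617² = 106 m.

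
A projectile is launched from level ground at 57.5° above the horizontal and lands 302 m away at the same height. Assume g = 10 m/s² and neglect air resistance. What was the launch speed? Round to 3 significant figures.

On level ground, R = v₀² sin(2θ) / g, so v₀ = √(R g / sin 2θ).
sin(2 × 57.5°) = 0.9063.
v₀ = √(302 × 10 / 0.9063) = √3332 = 57.7 m/s.

57.7 m/s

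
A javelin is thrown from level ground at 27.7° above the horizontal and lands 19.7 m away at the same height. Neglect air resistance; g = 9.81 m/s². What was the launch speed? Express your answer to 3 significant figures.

On level ground, R = v₀² sin(2θ) / g, so v₀ = √(R g / sin 2θ).
sin(2 × 27.7°) = 0.8231.
v₀ = √(19.7 × 9.81 / 0.8231) = √234.8 = 15.3 m/s.

15.3 m/s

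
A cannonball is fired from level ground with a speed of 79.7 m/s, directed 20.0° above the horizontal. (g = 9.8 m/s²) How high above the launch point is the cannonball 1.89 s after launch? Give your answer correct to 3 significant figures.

v_y0 = 79.7 sin 20.0° = 27.26 m/s.
y(t) = v_y0 t − ½ g t² = 27.26×1.89 − 4.900×1.89² = 34.0 m.

34.0 m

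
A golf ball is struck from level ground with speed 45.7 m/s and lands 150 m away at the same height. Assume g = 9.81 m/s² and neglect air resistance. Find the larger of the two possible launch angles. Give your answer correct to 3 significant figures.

Level-ground range: R = v₀² sin(2θ)/g ⇒ sin 2θ = R g / v₀² = 150×9.81/45.7² = 0.7046.
2θ = arcsin(0.7046) = 44.80° or 180° − 44.80° = 135.20°.
So θ = 22.4° or θ = 67.6°.

67.6°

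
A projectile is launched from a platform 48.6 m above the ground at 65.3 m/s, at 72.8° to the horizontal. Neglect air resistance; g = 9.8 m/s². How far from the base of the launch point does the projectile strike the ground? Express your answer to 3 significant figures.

Components: v_x = 65.3 cos 72.8° = 19.31 m/s, v_y = 65.3 sin 72.8° = 62.38 m/s.
Vertical: 0 = 48.6 + 62.38 t − ½(9.8) t² ⇒ 4.900 t² − 62.38 t − 48.6 = 0.
t = [62.38 + √(3891 + 952.6)] / 9.800 = 13.47 s.
Horizontal: R = v_x · t = 19.31 × 13.47 = 260 m.

260 m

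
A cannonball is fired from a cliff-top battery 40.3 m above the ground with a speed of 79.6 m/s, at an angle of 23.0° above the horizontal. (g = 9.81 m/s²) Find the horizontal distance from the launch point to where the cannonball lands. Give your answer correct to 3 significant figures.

Components: v_x = 79.6 cos 23.0° = 73.27 m/s, v_y = 79.6 sin 23.0° = 31.10 m/s.
Vertical: 0 = 40.3 + 31.10 t − ½(9.81) t² ⇒ 4.905 t² − 31.10 t − 40.3 = 0.
t = [31.10 + √(967.2 + 790.7)] / 9.810 = 7.444 s.
Horizontal: R = v_x · t = 73.27 × 7.444 = 545 m.

545 m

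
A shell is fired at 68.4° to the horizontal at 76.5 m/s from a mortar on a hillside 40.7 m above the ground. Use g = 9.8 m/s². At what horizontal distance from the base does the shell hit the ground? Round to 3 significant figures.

424 m

Components: v_x = 76.5 cos 68.4° = 28.16 m/s, v_y = 76.5 sin 68.4° = 71.13 m/s.
Vertical: 0 = 40.7 + 71.13 t − ½(9.8) t² ⇒ 4.900 t² − 71.13 t − 40.7 = 0.
t = [71.13 + √(5059 + 797.7)] / 9.800 = 15.07 s.
Horizontal: R = v_x · t = 28.16 × 15.07 = 424 m.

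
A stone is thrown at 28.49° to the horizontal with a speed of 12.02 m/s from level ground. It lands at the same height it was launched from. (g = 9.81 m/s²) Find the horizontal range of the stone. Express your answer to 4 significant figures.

For level ground, R = v₀² sin(2θ) / g.
sin(2 × 28.49°) = sin 56.980° = 0.8385.
R = (12.02)² × 0.8385 / 9.81 = 12.35 m.

12.35 m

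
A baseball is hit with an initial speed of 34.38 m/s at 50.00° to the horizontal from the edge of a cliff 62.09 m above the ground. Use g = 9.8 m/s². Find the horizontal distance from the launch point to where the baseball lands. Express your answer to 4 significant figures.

Components: v_x = 34.38 cos 50.00° = 22.099 m/s, v_y = 34.38 sin 50.00° = 26.337 m/s.
Vertical: 0 = 62.09 + 26.337 t − ½(9.8) t² ⇒ 4.900 t² − 26.337 t − 62.09 = 0.
t = [26.337 + √(693.64 + 1217.0)] / 9.800 = 7.1477 s.
Horizontal: R = v_x · t = 22.099 × 7.1477 = 158.0 m.

158.0 m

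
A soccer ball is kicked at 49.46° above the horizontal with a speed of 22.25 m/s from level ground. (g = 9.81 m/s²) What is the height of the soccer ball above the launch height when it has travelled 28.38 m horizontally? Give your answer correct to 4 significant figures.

14.29 m

v_x = 22.25 cos 49.46° = 14.462 m/s, v_y0 = 22.25 sin 49.46° = 16.909 m/s.
Time to reach x = 28.38 m: t = x / v_x = 28.38 / 14.462 = 1.9624 s.
y = v_y0 t − ½ g t² = 16.909×1.9624 − 4.905×1.9624² = 14.29 m.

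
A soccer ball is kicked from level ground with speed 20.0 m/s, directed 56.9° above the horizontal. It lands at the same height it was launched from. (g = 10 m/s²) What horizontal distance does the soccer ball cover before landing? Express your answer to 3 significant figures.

36.6 m

For level ground, R = v₀² sin(2θ) / g.
sin(2 × 56.9°) = sin 113.8° = 0.9150.
R = (20.0)² × 0.9150 / 10 = 36.6 m.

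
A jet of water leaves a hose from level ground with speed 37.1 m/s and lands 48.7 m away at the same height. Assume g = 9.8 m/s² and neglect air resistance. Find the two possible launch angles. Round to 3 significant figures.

10.1° and 79.9°

Level-ground range: R = v₀² sin(2θ)/g ⇒ sin 2θ = R g / v₀² = 48.7×9.8/37.1² = 0.3467.
2θ = arcsin(0.3467) = 20.29° or 180° − 20.29° = 159.71°.
So θ = 10.1° or θ = 79.9°.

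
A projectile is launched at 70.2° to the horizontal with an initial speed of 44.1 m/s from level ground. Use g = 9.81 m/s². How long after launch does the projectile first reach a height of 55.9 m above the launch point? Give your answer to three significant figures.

1.68 s

v_y0 = 44.1 sin 70.2° = 41.49 m/s.
Set y = v_y0 t − ½ g t² = 55.9: 4.905 t² − 41.49 t + 55.9 = 0.
t = [41.49 ± √(1721 − 1097)] / 9.81 = (41.49 ± 24.98) / 9.81, giving t = 1.68 s or t = 6.78 s.
The projectile is on the way up at the first time, so t = 1.68 s.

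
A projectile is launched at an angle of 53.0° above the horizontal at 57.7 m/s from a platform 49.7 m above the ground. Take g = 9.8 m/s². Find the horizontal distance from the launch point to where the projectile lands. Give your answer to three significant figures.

Components: v_x = 57.7 cos 53.0° = 34.72 m/s, v_y = 57.7 sin 53.0° = 46.08 m/s.
Vertical: 0 = 49.7 + 46.08 t − ½(9.8) t² ⇒ 4.900 t² − 46.08 t − 49.7 = 0.
t = [46.08 + √(2123 + 974.1)] / 9.800 = 10.38 s.
Horizontal: R = v_x · t = 34.72 × 10.38 = 360 m.

360 m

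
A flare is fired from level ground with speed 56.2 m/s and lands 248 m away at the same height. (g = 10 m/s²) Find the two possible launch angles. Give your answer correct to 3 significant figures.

Level-ground range: R = v₀² sin(2θ)/g ⇒ sin 2θ = R g / v₀² = 248×10/56.2² = 0.7852.
2θ = arcsin(0.7852) = 51.74° or 180° − 51.74° = 128.26°.
So θ = 25.9° or θ = 64.1°.

25.9° and 64.1°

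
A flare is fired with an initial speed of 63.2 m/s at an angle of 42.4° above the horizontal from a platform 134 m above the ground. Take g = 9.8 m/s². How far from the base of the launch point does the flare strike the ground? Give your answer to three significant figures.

520 m

Components: v_x = 63.2 cos 42.4° = 46.67 m/s, v_y = 63.2 sin 42.4° = 42.62 m/s.
Vertical: 0 = 134 + 42.62 t − ½(9.8) t² ⇒ 4.900 t² − 42.62 t − 134 = 0.
t = [42.62 + √(1816 + 2626)] / 9.800 = 11.15 s.
Horizontal: R = v_x · t = 46.67 × 11.15 = 520 m.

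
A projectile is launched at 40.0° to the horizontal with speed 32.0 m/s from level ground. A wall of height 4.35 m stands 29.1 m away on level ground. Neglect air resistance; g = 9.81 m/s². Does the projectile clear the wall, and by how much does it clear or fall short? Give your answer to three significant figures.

v_x = 32.0 cos 40.0° = 24.51 m/s; v_y0 = 32.0 sin 40.0° = 20.57 m/s.
Time to reach the wall: t = 29.1 / 24.51 = 1.187 s.
Height at that point: y = 20.57×1.187 − 4.905×1.187² = 17.51 m.
That is 17.51 − 4.35 = 13.2 m above the top of the wall, so the projectile clears it.

Yes — it clears the wall by 13.2 m.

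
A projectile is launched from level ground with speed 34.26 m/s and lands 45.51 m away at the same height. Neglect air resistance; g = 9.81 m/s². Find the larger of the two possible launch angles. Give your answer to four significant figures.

Level-ground range: R = v₀² sin(2θ)/g ⇒ sin 2θ = R g / v₀² = 45.51×9.81/34.26² = 0.3804.
2θ = arcsin(0.3804) = 22.358° or 180° − 22.358° = 157.642°.
So θ = 11.18° or θ = 78.82°.

78.82°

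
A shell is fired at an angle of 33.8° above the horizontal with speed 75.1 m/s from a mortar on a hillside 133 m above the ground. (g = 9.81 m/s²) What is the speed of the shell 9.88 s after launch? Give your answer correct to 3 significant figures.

83.3 m/s

v_x = 75.1 cos 33.8° = 62.41 m/s (constant).
v_y(t) = 75.1 sin 33.8° − g t = 41.78 − 9.81 × 9.88 = -55.14 m/s.
Speed = √(v_x² + v_y²) = √(3895 + 3040) = 83.3 m/s.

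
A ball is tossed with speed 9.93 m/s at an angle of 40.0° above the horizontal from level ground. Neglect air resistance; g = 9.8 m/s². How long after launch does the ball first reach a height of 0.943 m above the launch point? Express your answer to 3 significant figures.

v_y0 = 9.93 sin 40.0° = 6.383 m/s.
Set y = v_y0 t − ½ g t² = 0.943: 4.900 t² − 6.383 t + 0.943 = 0.
t = [6.383 ± √(40.74 − 18.48)] / 9.8 = (6.383 ± 4.718) / 9.8, giving t = 0.170 s or t = 1.13 s.
The ball is on the way up at the first time, so t = 0.170 s.

0.170 s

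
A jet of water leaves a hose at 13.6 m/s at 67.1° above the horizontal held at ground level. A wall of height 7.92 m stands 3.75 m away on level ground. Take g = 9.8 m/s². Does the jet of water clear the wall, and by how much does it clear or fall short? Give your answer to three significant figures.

v_x = 13.6 cos 67.1° = 5.292 m/s; v_y0 = 13.6 sin 67.1° = 12.53 m/s.
Time to reach the wall: t = 3.75 / 5.292 = 0.7086 s.
Height at that point: y = 12.53×0.7086 − 4.900×0.7086² = 6.418 m.
That is 7.92 − 6.418 = 1.50 m below the top of the wall, so the jet of water does not clear it.

No — it falls 1.50 m short of clearing the wall.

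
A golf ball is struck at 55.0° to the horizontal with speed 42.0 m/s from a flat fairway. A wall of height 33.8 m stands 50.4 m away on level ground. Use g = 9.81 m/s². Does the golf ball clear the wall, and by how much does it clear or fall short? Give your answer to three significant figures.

v_x = 42.0 cos 55.0° = 24.09 m/s; v_y0 = 42.0 sin 55.0° = 34.40 m/s.
Time to reach the wall: t = 50.4 / 24.09 = 2.092 s.
Height at that point: y = 34.40×2.092 − 4.905×2.092² = 50.50 m.
That is 50.50 − 33.8 = 16.7 m above the top of the wall, so the golf ball clears it.

Yes — it clears the wall by 16.7 m.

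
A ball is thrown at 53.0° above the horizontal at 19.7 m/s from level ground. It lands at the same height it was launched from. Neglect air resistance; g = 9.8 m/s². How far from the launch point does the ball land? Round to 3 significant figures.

38.1 m

Components: v_x = 19.7 cos 53.0° = 11.86 m/s, v_y = 19.7 sin 53.0° = 15.73 m/s.
Time of flight (same landing height): t = 2 v_y / g = 2 × 15.73 / 9.8 = 3.210 s.
Range: R = v_x · t = 11.86 × 3.210 = 38.1 m.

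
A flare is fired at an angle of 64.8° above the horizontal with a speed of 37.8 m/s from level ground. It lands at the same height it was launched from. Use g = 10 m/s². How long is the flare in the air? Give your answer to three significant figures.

6.84 s

Vertical component: v_y = 37.8 sin 64.8° = 34.20 m/s.
For a projectile landing at launch height, time of flight is t = 2 v_y / g = 2 × 34.20 / 10 = 6.84 s.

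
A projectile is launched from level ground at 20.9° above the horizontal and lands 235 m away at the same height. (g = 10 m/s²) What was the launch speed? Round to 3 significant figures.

On level ground, R = v₀² sin(2θ) / g, so v₀ = √(R g / sin 2θ).
sin(2 × 20.9°) = 0.6665.
v₀ = √(235 × 10 / 0.6665) = √3526 = 59.4 m/s.

59.4 m/s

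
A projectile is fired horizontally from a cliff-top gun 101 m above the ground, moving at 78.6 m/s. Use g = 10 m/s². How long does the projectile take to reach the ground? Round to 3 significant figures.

4.49 s

The horizontal speed doesn't affect the fall. With v_y0 = 0, h = ½ g t².
t = √(2 × 101 / 10) = √20.20 = 4.49 s.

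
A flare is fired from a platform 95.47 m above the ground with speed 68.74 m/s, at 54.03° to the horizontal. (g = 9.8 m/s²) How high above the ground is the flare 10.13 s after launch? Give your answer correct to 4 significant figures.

v_y0 = 68.74 sin 54.03° = 55.633 m/s.
y(t) = 95.47 + v_y0 t − ½ g t² = 95.47 + 55.633×10.13 − ½×9.8×10.13² = 156.2 m.

156.2 m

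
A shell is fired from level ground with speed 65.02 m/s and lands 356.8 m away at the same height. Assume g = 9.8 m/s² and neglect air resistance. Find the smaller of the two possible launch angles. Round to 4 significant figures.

Level-ground range: R = v₀² sin(2θ)/g ⇒ sin 2θ = R g / v₀² = 356.8×9.8/65.02² = 0.8271.
2θ = arcsin(0.8271) = 55.802° or 180° − 55.802° = 124.198°.
So θ = 27.90° or θ = 62.10°.

27.90°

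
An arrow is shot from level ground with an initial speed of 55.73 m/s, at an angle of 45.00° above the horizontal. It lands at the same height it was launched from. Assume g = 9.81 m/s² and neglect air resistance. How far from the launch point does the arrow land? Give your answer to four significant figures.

For level ground, R = v₀² sin(2θ) / g.
sin(2 × 45.00°) = sin 90.000° = 1.000.
R = (55.73)² × 1.000 / 9.81 = 316.6 m.

316.6 m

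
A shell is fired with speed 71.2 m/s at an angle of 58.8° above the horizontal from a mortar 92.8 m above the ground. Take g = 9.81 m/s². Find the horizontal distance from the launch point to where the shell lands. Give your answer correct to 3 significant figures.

Components: v_x = 71.2 cos 58.8° = 36.88 m/s, v_y = 71.2 sin 58.8° = 60.90 m/s.
Vertical: 0 = 92.8 + 60.90 t − ½(9.81) t² ⇒ 4.905 t² − 60.90 t − 92.8 = 0.
t = [60.90 + √(3709 + 1821)] / 9.810 = 13.79 s.
Horizontal: R = v_x · t = 36.88 × 13.79 = 509 m.

509 m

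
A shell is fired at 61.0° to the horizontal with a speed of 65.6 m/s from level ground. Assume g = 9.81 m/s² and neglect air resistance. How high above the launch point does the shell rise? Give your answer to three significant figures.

168 m

Vertical component of launch velocity: v_y = 65.6 sin 61.0° = 57.38 m/s.
At the highest point the vertical velocity is zero, so v_y² = 2 g h_max.
h_max = (57.38)² / (2 × 9.81) = 3292 / 19.62 = 168 m.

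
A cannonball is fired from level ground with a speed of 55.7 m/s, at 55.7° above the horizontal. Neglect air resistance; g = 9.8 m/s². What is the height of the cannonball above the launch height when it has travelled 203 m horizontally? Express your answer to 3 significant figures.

v_x = 55.7 cos 55.7° = 31.39 m/s, v_y0 = 55.7 sin 55.7° = 46.01 m/s.
Time to reach x = 203 m: t = x / v_x = 203 / 31.39 = 6.467 s.
y = v_y0 t − ½ g t² = 46.01×6.467 − 4.900×6.467² = 92.6 m.

92.6 m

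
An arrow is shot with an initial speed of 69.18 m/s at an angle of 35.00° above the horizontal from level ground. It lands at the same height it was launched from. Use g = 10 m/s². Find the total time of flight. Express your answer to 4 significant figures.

Vertical component: v_y = 69.18 sin 35.00° = 39.680 m/s.
For a projectile landing at launch height, time of flight is t = 2 v_y / g = 2 × 39.680 / 10 = 7.936 s.

7.936 s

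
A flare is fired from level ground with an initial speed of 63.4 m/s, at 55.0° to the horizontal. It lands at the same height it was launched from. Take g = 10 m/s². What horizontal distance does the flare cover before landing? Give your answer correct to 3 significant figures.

378 m

Components: v_x = 63.4 cos 55.0° = 36.36 m/s, v_y = 63.4 sin 55.0° = 51.93 m/s.
Time of flight (same landing height): t = 2 v_y / g = 2 × 51.93 / 10 = 10.39 s.
Range: R = v_x · t = 36.36 × 10.39 = 378 m.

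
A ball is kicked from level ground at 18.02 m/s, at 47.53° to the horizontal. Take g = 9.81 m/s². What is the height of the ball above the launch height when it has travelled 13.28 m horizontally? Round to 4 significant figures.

8.665 m

v_x = 18.02 cos 47.53° = 12.167 m/s, v_y0 = 18.02 sin 47.53° = 13.292 m/s.
Time to reach x = 13.28 m: t = x / v_x = 13.28 / 12.167 = 1.0915 s.
y = v_y0 t − ½ g t² = 13.292×1.0915 − 4.905×1.0915² = 8.665 m.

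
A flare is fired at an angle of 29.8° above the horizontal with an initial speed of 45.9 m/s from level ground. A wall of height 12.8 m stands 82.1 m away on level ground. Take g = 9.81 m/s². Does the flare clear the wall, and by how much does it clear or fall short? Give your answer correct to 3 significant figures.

v_x = 45.9 cos 29.8° = 39.83 m/s; v_y0 = 45.9 sin 29.8° = 22.81 m/s.
Time to reach the wall: t = 82.1 / 39.83 = 2.061 s.
Height at that point: y = 22.81×2.061 − 4.905×2.061² = 26.18 m.
That is 26.18 − 12.8 = 13.4 m above the top of the wall, so the flare clears it.

Yes — it clears the wall by 13.4 m.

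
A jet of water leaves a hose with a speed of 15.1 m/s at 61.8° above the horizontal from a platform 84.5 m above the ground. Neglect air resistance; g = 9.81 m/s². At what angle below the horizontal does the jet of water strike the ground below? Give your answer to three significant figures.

v_x = 15.1 cos 61.8° = 7.136 m/s.
At impact |v_y| = √(v_y0² + 2 g h) = √(13.31² + 2×9.81×84.5) = 42.84 m/s.
Angle below horizontal = arctan(|v_y| / v_x) = arctan(42.84 / 7.136) = 80.5°.

80.5°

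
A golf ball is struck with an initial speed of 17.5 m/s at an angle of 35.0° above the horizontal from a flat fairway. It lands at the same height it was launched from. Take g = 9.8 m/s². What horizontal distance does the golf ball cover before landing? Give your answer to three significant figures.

Components: v_x = 17.5 cos 35.0° = 14.34 m/s, v_y = 17.5 sin 35.0° = 10.04 m/s.
Time of flight (same landing height): t = 2 v_y / g = 2 × 10.04 / 9.8 = 2.049 s.
Range: R = v_x · t = 14.34 × 2.049 = 29.4 m.

29.4 m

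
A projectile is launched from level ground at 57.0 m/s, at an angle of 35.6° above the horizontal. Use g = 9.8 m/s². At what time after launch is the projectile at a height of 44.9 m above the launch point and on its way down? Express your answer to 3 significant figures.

4.90 s

v_y0 = 57.0 sin 35.6° = 33.18 m/s.
Set y = v_y0 t − ½ g t² = 44.9: 4.900 t² − 33.18 t + 44.9 = 0.
t = [33.18 ± √(1101 − 880.0)] / 9.8 = (33.18 ± 14.87) / 9.8, giving t = 1.87 s or t = 4.90 s.
On the way down corresponds to the larger root: t = 4.90 s.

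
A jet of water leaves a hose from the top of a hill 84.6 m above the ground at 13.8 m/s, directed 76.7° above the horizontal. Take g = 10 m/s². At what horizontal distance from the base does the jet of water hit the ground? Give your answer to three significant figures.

Components: v_x = 13.8 cos 76.7° = 3.175 m/s, v_y = 13.8 sin 76.7° = 13.43 m/s.
Vertical: 0 = 84.6 + 13.43 t − ½(10) t² ⇒ 5.000 t² − 13.43 t − 84.6 = 0.
t = [13.43 + √(180.4 + 1692)] / 10.00 = 5.670 s.
Horizontal: R = v_x · t = 3.175 × 5.670 = 18.0 m.

18.0 m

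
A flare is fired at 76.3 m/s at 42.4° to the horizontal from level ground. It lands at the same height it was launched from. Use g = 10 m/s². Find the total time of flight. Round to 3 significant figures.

Vertical component: v_y = 76.3 sin 42.4° = 51.45 m/s.
For a projectile landing at launch height, time of flight is t = 2 v_y / g = 2 × 51.45 / 10 = 10.3 s.

10.3 s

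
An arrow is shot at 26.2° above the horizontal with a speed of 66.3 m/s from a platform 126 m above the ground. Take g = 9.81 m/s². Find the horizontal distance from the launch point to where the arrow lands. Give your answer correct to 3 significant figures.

527 m

Components: v_x = 66.3 cos 26.2° = 59.49 m/s, v_y = 66.3 sin 26.2° = 29.27 m/s.
Vertical: 0 = 126 + 29.27 t − ½(9.81) t² ⇒ 4.905 t² − 29.27 t − 126 = 0.
t = [29.27 + √(856.7 + 2472)] / 9.810 = 8.865 s.
Horizontal: R = v_x · t = 59.49 × 8.865 = 527 m.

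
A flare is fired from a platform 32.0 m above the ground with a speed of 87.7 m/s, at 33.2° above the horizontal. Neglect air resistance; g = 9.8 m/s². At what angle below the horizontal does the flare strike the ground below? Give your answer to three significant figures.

v_x = 87.7 cos 33.2° = 73.38 m/s.
At impact |v_y| = √(v_y0² + 2 g h) = √(48.02² + 2×9.8×32.0) = 54.16 m/s.
Angle below horizontal = arctan(|v_y| / v_x) = arctan(54.16 / 73.38) = 36.4°.

36.4°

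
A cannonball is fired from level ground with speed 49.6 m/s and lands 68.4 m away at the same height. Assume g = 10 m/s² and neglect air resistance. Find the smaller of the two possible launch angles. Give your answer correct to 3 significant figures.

Level-ground range: R = v₀² sin(2θ)/g ⇒ sin 2θ = R g / v₀² = 68.4×10/49.6² = 0.2780.
2θ = arcsin(0.2780) = 16.14° or 180° − 16.14° = 163.86°.
So θ = 8.07° or θ = 81.9°.

8.07°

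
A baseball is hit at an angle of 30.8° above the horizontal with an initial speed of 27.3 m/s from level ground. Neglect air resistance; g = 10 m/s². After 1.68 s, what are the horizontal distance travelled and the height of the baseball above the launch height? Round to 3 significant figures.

x = 39.4 m, y = 9.37 m

v_x = 27.3 cos 30.8° = 23.45 m/s; v_y0 = 27.3 sin 30.8° = 13.98 m/s.
x = v_x t = 23.45 × 1.68 = 39.4 m.
y = v_y0 t − ½ g t² = 13.98×1.68 − 5.000×1.68² = 9.37 m.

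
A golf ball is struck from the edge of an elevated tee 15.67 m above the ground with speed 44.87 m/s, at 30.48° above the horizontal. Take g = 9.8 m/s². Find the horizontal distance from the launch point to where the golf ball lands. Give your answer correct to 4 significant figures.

203.2 m

Components: v_x = 44.87 cos 30.48° = 38.669 m/s, v_y = 44.87 sin 30.48° = 22.760 m/s.
Vertical: 0 = 15.67 + 22.760 t − ½(9.8) t² ⇒ 4.900 t² − 22.760 t − 15.67 = 0.
t = [22.760 + √(518.02 + 307.13)] / 9.800 = 5.2536 s.
Horizontal: R = v_x · t = 38.669 × 5.2536 = 203.2 m.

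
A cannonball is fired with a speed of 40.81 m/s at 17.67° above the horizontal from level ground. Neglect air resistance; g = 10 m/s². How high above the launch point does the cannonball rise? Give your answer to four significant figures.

7.672 m

Vertical component of launch velocity: v_y = 40.81 sin 17.67° = 12.387 m/s.
At the highest point the vertical velocity is zero, so v_y² = 2 g h_max.
h_max = (12.387)² / (2 × 10) = 153.44 / 20.00 = 7.672 m.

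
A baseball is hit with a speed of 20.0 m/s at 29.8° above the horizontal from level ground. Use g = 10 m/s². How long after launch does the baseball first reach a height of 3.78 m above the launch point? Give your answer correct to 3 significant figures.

v_y0 = 20.0 sin 29.8° = 9.939 m/s.
Set y = v_y0 t − ½ g t² = 3.78: 5.000 t² − 9.939 t + 3.78 = 0.
t = [9.939 ± √(98.78 − 75.60)] / 10 = (9.939 ± 4.815) / 10, giving t = 0.512 s or t = 1.48 s.
The baseball is on the way up at the first time, so t = 0.512 s.

0.512 s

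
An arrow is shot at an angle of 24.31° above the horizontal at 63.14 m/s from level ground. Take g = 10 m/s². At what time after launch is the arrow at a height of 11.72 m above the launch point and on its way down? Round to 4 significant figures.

v_y0 = 63.14 sin 24.31° = 25.993 m/s.
Set y = v_y0 t − ½ g t² = 11.72: 5.000 t² − 25.993 t + 11.72 = 0.
t = [25.993 ± √(675.64 − 234.40)] / 10 = (25.993 ± 21.006) / 10, giving t = 0.4987 s or t = 4.700 s.
On the way down corresponds to the larger root: t = 4.700 s.

4.700 s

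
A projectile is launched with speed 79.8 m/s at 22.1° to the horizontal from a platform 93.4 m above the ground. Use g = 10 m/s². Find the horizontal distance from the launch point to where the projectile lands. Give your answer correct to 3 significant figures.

Components: v_x = 79.8 cos 22.1° = 73.94 m/s, v_y = 79.8 sin 22.1° = 30.02 m/s.
Vertical: 0 = 93.4 + 30.02 t − ½(10) t² ⇒ 5.000 t² − 30.02 t − 93.4 = 0.
t = [30.02 + √(901.2 + 1868)] / 10.00 = 8.264 s.
Horizontal: R = v_x · t = 73.94 × 8.264 = 611 m.

611 m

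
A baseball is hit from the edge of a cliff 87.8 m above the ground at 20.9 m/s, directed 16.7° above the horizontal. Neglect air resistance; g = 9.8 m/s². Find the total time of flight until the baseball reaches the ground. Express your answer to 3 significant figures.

4.89 s

Vertical component: v_y = 20.9 sin 16.7° = 6.006 m/s.
Taking up as positive with launch at y = 87.8 m, landing at y = 0: 0 = 87.8 + 6.006 t − ½(9.8) t².
Solving 4.900 t² − 6.006 t − 87.8 = 0 gives t = [6.006 + √(6.006² + 4·4.900·87.8)] / 9.800 = 4.89 s.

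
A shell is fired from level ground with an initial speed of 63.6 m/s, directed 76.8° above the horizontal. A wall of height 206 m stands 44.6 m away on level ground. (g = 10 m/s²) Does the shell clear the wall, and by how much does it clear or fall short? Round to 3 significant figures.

v_x = 63.6 cos 76.8° = 14.52 m/s; v_y0 = 63.6 sin 76.8° = 61.92 m/s.
Time to reach the wall: t = 44.6 / 14.52 = 3.072 s.
Height at that point: y = 61.92×3.072 − 5.000×3.072² = 143.0 m.
That is 206 − 143.0 = 63.0 m below the top of the wall, so the shell does not clear it.

No — it falls 63.0 m short of clearing the wall.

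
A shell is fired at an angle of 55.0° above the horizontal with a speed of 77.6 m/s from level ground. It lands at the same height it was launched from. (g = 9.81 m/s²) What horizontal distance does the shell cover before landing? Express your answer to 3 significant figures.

Components: v_x = 77.6 cos 55.0° = 44.51 m/s, v_y = 77.6 sin 55.0° = 63.57 m/s.
Time of flight (same landing height): t = 2 v_y / g = 2 × 63.57 / 9.81 = 12.96 s.
Range: R = v_x · t = 44.51 × 12.96 = 577 m.

577 m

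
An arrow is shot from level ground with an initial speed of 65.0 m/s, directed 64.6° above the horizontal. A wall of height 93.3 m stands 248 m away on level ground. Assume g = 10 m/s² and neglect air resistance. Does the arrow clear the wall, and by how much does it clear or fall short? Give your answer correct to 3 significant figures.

v_x = 65.0 cos 64.6° = 27.88 m/s; v_y0 = 65.0 sin 64.6° = 58.72 m/s.
Time to reach the wall: t = 248 / 27.88 = 8.895 s.
Height at that point: y = 58.72×8.895 − 5.000×8.895² = 126.7 m.
That is 126.7 − 93.3 = 33.4 m above the top of the wall, so the arrow clears it.

Yes — it clears the wall by 33.4 m.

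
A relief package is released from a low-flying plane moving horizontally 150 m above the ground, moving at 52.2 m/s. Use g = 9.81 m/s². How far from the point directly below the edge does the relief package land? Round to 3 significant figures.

Initial vertical velocity is zero, so the fall time comes from h = ½ g t²: t = √(2 × 150 / 9.81) = 5.530 s.
Horizontal motion is uniform at 52.2 m/s, so x = 52.2 × 5.530 = 289 m.

289 m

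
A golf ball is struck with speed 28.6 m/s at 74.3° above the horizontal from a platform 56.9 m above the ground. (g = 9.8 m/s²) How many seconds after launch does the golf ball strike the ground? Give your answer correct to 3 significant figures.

7.23 s

Vertical component: v_y = 28.6 sin 74.3° = 27.53 m/s.
Taking up as positive with launch at y = 56.9 m, landing at y = 0: 0 = 56.9 + 27.53 t − ½(9.8) t².
Solving 4.900 t² − 27.53 t − 56.9 = 0 gives t = [27.53 + √(27.53² + 4·4.900·56.9)] / 9.800 = 7.23 s.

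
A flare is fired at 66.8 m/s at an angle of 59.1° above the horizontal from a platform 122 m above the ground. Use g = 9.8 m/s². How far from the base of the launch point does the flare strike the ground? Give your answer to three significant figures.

464 m

Components: v_x = 66.8 cos 59.1° = 34.30 m/s, v_y = 66.8 sin 59.1° = 57.32 m/s.
Vertical: 0 = 122 + 57.32 t − ½(9.8) t² ⇒ 4.900 t² − 57.32 t − 122 = 0.
t = [57.32 + √(3286 + 2391)] / 9.800 = 13.54 s.
Horizontal: R = v_x · t = 34.30 × 13.54 = 464 m.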